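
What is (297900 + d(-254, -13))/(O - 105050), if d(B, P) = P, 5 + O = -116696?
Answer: -297887/221751 ≈ -1.3433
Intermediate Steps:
O = -116701 (O = -5 - 116696 = -116701)
(297900 + d(-254, -13))/(O - 105050) = (297900 - 13)/(-116701 - 105050) = 297887/(-221751) = 297887*(-1/221751) = -297887/221751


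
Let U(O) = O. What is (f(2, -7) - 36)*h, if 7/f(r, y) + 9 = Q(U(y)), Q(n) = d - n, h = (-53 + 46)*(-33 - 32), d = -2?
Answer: -68705/4 ≈ -17176.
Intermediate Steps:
h = 455 (h = -7*(-65) = 455)
Q(n) = -2 - n
f(r, y) = 7/(-11 - y) (f(r, y) = 7/(-9 + (-2 - y)) = 7/(-11 - y))
(f(2, -7) - 36)*h = (-7/(11 - 7) - 36)*455 = (-7/4 - 36)*455 = -151/4*455 = -68705/4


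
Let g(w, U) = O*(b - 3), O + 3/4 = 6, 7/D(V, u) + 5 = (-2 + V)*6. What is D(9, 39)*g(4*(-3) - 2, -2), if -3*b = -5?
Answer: -49/37 ≈ -1.3243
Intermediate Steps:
D(V, u) = 7/(-17 + 6*V) (D(V, u) = 7/(-5 + (-2 + V)*6) = 7/(-5 + (-12 + 6*V)) = 7/(-17 + 6*V))
O = 21/4 (O = -¾ + 6 = 21/4 ≈ 5.2500)
b = 5/3 (b = -⅓*(-5) = 5/3 ≈ 1.6667)
g(w, U) = -7 (g(w, U) = 21*(5/3 - 3)/4 = (21/4)*(-4/3) = -7)
D(9, 39)*g(4*(-3) - 2, -2) = (7/(-17 + 6*9))*(-7) = (7/(-17 + 54))*(-7) = (7/37)*(-7) = -49/37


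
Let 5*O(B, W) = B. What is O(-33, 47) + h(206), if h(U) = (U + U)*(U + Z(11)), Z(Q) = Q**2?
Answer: 673587/5 ≈ 1.3472e+5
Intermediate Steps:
O(B, W) = B/5
h(U) = 2*U*(121 + U) (h(U) = (U + U)*(U + 11**2) = (2*U)*(U + 121) = (2*U)*(121 + U) = 2*U*(121 + U))
O(-33, 47) + h(206) = (1/5)*(-33) + 2*206*(121 + 206) = -33/5 + 2*206*327 = -33/5 + 134724 = 673587/5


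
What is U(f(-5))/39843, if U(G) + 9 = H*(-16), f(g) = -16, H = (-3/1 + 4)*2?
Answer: -41/39843 ≈ -0.0010290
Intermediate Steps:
H = 2 (H = (-3*1 + 4)*2 = (-3 + 4)*2 = 1*2 = 2)
U(G) = -41 (U(G) = -9 + 2*(-16) = -9 - 32 = -41)
U(f(-5))/39843 = -41/39843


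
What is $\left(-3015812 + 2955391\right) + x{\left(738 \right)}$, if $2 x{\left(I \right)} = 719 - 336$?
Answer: $- \frac{120459}{2} \approx -60230.0$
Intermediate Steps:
$x{\left(I \right)} = \frac{383}{2}$ ($x{\left(I \right)} = \frac{719 - 336}{2} = \frac{1}{2} \cdot 383 = \frac{383}{2}$)
$\left(-3015812 + 2955391\right) + x{\left(738 \right)} = \left(-3015812 + 2955391\right) + \frac{383}{2} = -60421 + \frac{383}{2} = - \frac{120459}{2}$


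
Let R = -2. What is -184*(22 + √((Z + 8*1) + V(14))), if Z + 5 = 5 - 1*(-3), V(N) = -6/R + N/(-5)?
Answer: -4048 - 368*√70/5 ≈ -4663.8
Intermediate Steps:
V(N) = 3 - N/5 (V(N) = -6/(-2) + N/(-5) = -6*(-½) + N*(-⅕) = 3 - N/5)
Z = 3 (Z = -5 + (5 - 1*(-3)) = -5 + (5 + 3) = -5 + 8 = 3)
-184*(22 + √((Z + 8*1) + V(14))) = -184*(22 + √((3 + 8*1) + (3 - ⅕*14))) = -184*(22 + √((3 + 8) + (3 - 14/5))) = -184*(22 + √(11 + ⅕)) = -184*(22 + √(56/5)) = -184*(22 + 2*√70/5) = -4048 - 368*√70/5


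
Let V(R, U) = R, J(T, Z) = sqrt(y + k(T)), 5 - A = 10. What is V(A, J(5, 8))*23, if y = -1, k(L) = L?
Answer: -115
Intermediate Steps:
A = -5 (A = 5 - 1*10 = 5 - 10 = -5)
J(T, Z) = sqrt(-1 + T)
V(A, J(5, 8))*23 = -5*23 = -115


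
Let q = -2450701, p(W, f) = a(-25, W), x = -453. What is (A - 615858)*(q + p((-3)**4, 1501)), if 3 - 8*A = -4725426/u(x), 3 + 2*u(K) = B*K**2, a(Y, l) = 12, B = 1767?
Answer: 182423261961149268653/120868100 ≈ 1.5093e+12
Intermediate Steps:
u(K) = -3/2 + 1767*K**2/2 (u(K) = -3/2 + (1767*K**2)/2 = -3/2 + 1767*K**2/2)
p(W, f) = 12
A = 45719323/120868100 (A = 3/8 - (-2362713)/(4*(-3/2 + (1767/2)*(-453)**2)) = 3/8 - (-2362713)/(4*(-3/2 + (1767/2)*205209)) = 3/8 - (-2362713)/(4*(-3/2 + 362604303/2)) = 3/8 - (-2362713)/(4*181302150) = 3/8 - 1/8*(-787571/30217025) = 3/8 + 787571/241736200 = 45719323/120868100 ≈ 0.37826)
(A - 615858)*(q + p((-3)**4, 1501)) = (45719323/120868100 - 615858)*(-2450701 + 12) = -74437540610477/120868100*(-2450689) = 182423261961149268653/120868100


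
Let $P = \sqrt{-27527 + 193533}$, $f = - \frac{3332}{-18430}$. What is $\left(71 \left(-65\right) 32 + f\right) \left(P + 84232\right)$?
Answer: $- \frac{114628762587888}{9215} - \frac{1360869534 \sqrt{166006}}{9215} \approx -1.25 \cdot 10^{10}$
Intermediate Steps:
$f = \frac{1666}{9215}$ ($f = \left(-3332\right) \left(- \frac{1}{18430}\right) = \frac{1666}{9215} \approx 0.18079$)
$P = \sqrt{166006} \approx 407.44$
$\left(71 \left(-65\right) 32 + f\right) \left(P + 84232\right) = \left(71 \left(-65\right) 32 + \frac{1666}{9215}\right) \left(\sqrt{166006} + 84232\right) = \left(\left(-4615\right) 32 + \frac{1666}{9215}\right) \left(84232 + \sqrt{166006}\right) = \left(-147680 + \frac{1666}{9215}\right) \left(84232 + \sqrt{166006}\right) = - \frac{1360869534 \left(84232 + \sqrt{166006}\right)}{9215} = - \frac{114628762587888}{9215} - \frac{1360869534 \sqrt{166006}}{9215}$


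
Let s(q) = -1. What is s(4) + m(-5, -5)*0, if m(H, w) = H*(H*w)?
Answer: -1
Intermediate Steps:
m(H, w) = w*H²
s(4) + m(-5, -5)*0 = -1 - 5*(-5)²*0 = -1 - 5*25*0 = -1 - 125*0 = -1 + 0 = -1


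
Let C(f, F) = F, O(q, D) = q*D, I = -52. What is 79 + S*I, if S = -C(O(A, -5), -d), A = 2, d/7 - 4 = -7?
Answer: 1171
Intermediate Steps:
d = -21 (d = 28 + 7*(-7) = 28 - 49 = -21)
O(q, D) = D*q
S = -21 (S = -(-1)*(-21) = -1*21 = -21)
79 + S*I = 79 - 21*(-52) = 79 + 1092 = 1171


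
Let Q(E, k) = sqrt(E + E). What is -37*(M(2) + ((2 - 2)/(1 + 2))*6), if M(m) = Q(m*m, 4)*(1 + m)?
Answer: -222*sqrt(2) ≈ -313.96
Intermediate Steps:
Q(E, k) = sqrt(2)*sqrt(E) (Q(E, k) = sqrt(2*E) = sqrt(2)*sqrt(E))
M(m) = sqrt(2)*sqrt(m**2)*(1 + m) (M(m) = (sqrt(2)*sqrt(m*m))*(1 + m) = (sqrt(2)*sqrt(m**2))*(1 + m) = sqrt(2)*sqrt(m**2)*(1 + m))
-37*(M(2) + ((2 - 2)/(1 + 2))*6) = -37*(sqrt(2)*sqrt(2**2)*(1 + 2) + ((2 - 2)/(1 + 2))*6) = -37*(sqrt(2)*sqrt(4)*3 + (0/3)*6) = -37*(sqrt(2)*2*3 + (0*(1/3))*6) = -37*(6*sqrt(2) + 0*6) = -37*(6*sqrt(2) + 0) = -222*sqrt(2)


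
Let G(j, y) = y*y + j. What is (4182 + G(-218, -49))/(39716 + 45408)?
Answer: 6365/85124 ≈ 0.074773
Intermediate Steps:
G(j, y) = j + y**2 (G(j, y) = y**2 + j = j + y**2)
(4182 + G(-218, -49))/(39716 + 45408) = (4182 + (-218 + (-49)**2))/(39716 + 45408) = (4182 + (-218 + 2401))/85124 = (4182 + 2183)*(1/85124) = 6365*(1/85124) = 6365/85124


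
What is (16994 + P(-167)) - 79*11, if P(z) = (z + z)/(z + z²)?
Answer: 1338374/83 ≈ 16125.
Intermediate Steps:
P(z) = 2*z/(z + z²) (P(z) = (2*z)/(z + z²) = 2*z/(z + z²))
(16994 + P(-167)) - 79*11 = (16994 + 2/(1 - 167)) - 79*11 = (16994 + 2/(-166)) - 869 = (16994 + 2*(-1/166)) - 869 = (16994 - 1/83) - 869 = 1410501/83 - 869 = 1338374/83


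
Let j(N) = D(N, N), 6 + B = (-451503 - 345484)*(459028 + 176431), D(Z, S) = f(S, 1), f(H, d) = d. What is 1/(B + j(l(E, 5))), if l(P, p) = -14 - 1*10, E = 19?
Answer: -1/506452562038 ≈ -1.9745e-12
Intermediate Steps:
D(Z, S) = 1
l(P, p) = -24 (l(P, p) = -14 - 10 = -24)
B = -506452562039 (B = -6 + (-451503 - 345484)*(459028 + 176431) = -6 - 796987*635459 = -6 - 506452562033 = -506452562039)
j(N) = 1
1/(B + j(l(E, 5))) = 1/(-506452562039 + 1) = 1/(-506452562038) = -1/506452562038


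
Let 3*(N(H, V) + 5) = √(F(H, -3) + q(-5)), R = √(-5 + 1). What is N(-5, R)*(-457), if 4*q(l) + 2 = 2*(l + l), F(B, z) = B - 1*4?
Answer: 2285 - 457*I*√58/6 ≈ 2285.0 - 580.07*I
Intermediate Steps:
F(B, z) = -4 + B (F(B, z) = B - 4 = -4 + B)
q(l) = -½ + l (q(l) = -½ + (2*(l + l))/4 = -½ + (2*(2*l))/4 = -½ + (4*l)/4 = -½ + l)
R = 2*I (R = √(-4) = 2*I ≈ 2.0*I)
N(H, V) = -5 + √(-19/2 + H)/3 (N(H, V) = -5 + √((-4 + H) + (-½ - 5))/3 = -5 + √((-4 + H) - 11/2)/3 = -5 + √(-19/2 + H)/3)
N(-5, R)*(-457) = (-5 + √(-38 + 4*(-5))/6)*(-457) = (-5 + √(-38 - 20)/6)*(-457) = (-5 + √(-58)/6)*(-457) = (-5 + (I*√58)/6)*(-457) = (-5 + I*√58/6)*(-457) = 2285 - 457*I*√58/6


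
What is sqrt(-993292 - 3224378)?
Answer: 9*I*sqrt(52070) ≈ 2053.7*I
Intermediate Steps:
sqrt(-993292 - 3224378) = sqrt(-4217670) = 9*I*sqrt(52070)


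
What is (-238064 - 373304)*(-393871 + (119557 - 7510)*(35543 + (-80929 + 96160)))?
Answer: -3477877224203576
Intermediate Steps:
(-238064 - 373304)*(-393871 + (119557 - 7510)*(35543 + (-80929 + 96160))) = -611368*(-393871 + 112047*(35543 + 15231)) = -611368*(-393871 + 112047*50774) = -611368*(-393871 + 5689074378) = -611368*5688680507 = -3477877224203576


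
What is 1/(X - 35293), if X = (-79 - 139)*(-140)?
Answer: -1/4773 ≈ -0.00020951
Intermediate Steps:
X = 30520 (X = -218*(-140) = 30520)
1/(X - 35293) = 1/(30520 - 35293) = 1/(-4773) = -1/4773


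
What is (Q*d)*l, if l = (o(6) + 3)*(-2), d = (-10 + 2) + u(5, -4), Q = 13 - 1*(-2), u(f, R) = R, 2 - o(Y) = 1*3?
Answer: 720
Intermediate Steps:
o(Y) = -1 (o(Y) = 2 - 3 = -1)
Q = 15 (Q = 13 + 2 = 15)
d = -12 (d = (-10 + 2) - 4 = -8 - 4 = -12)
l = -4 (l = (-1 + 3)*(-2) = 2*(-2) = -4)
(Q*d)*l = (15*(-12))*(-4) = -180*(-4) = 720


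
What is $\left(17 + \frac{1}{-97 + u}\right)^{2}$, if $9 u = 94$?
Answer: $\frac{175138756}{606841} \approx 288.61$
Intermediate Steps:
$u = \frac{94}{9}$ ($u = \frac{1}{9} \cdot 94 = \frac{94}{9} \approx 10.444$)
$\left(17 + \frac{1}{-97 + u}\right)^{2} = \left(17 + \frac{1}{-97 + \frac{94}{9}}\right)^{2} = \left(17 + \frac{1}{- \frac{779}{9}}\right)^{2} = \left(17 - \frac{9}{779}\right)^{2} = \left(\frac{13234}{779}\right)^{2} = \frac{175138756}{606841}$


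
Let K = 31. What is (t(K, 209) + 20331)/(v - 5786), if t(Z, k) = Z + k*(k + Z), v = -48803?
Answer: -70522/54589 ≈ -1.2919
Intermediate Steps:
t(Z, k) = Z + k*(Z + k)
(t(K, 209) + 20331)/(v - 5786) = ((31 + 209² + 31*209) + 20331)/(-48803 - 5786) = ((31 + 43681 + 6479) + 20331)/(-54589) = (50191 + 20331)*(-1/54589) = 70522*(-1/54589) = -70522/54589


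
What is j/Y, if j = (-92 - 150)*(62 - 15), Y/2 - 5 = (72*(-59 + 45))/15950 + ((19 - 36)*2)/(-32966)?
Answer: -747567097475/649087768 ≈ -1151.7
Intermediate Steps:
Y = 1298175536/131451925 (Y = 10 + 2*((72*(-59 + 45))/15950 + ((19 - 36)*2)/(-32966)) = 10 + 2*((72*(-14))*(1/15950) - 17*2*(-1/32966)) = 10 + 2*(-1008*1/15950 - 34*(-1/32966)) = 10 + 2*(-504/7975 + 17/16483) = 10 + 2*(-8171857/131451925) = 10 - 16343714/131451925 = 1298175536/131451925 ≈ 9.8757)
j = -11374 (j = -242*47 = -11374)
j/Y = -11374/1298175536/131451925 = -11374*131451925/1298175536 = -747567097475/649087768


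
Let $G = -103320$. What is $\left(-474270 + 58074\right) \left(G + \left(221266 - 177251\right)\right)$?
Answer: $24682503780$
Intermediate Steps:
$\left(-474270 + 58074\right) \left(G + \left(221266 - 177251\right)\right) = \left(-474270 + 58074\right) \left(-103320 + \left(221266 - 177251\right)\right) = - 416196 \left(-103320 + 44015\right) = \left(-416196\right) \left(-59305\right) = 24682503780$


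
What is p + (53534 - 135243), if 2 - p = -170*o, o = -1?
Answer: -81877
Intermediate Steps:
p = -168 (p = 2 - (-170)*(-1) = 2 - 1*170 = 2 - 170 = -168)
p + (53534 - 135243) = -168 + (53534 - 135243) = -168 - 81709 = -81877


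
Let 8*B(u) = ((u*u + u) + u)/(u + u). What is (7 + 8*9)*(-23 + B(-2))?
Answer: -1817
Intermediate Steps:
B(u) = (u² + 2*u)/(16*u) (B(u) = (((u*u + u) + u)/(u + u))/8 = (((u² + u) + u)/((2*u)))/8 = (((u + u²) + u)*(1/(2*u)))/8 = ((u² + 2*u)*(1/(2*u)))/8 = ((u² + 2*u)/(2*u))/8 = (u² + 2*u)/(16*u))
(7 + 8*9)*(-23 + B(-2)) = (7 + 8*9)*(-23 + (⅛ + (1/16)*(-2))) = (7 + 72)*(-23 + (⅛ - ⅛)) = 79*(-23 + 0) = 79*(-23) = -1817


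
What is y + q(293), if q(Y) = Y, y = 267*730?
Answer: 195203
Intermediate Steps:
y = 194910
y + q(293) = 194910 + 293 = 195203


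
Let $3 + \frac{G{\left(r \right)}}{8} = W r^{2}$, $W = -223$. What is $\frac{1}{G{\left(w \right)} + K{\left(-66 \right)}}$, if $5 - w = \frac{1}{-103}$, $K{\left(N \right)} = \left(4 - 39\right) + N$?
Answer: $- \frac{10609}{476326829} \approx -2.2273 \cdot 10^{-5}$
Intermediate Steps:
$K{\left(N \right)} = -35 + N$
$w = \frac{516}{103}$ ($w = 5 - \frac{1}{-103} = 5 - - \frac{1}{103} = 5 + \frac{1}{103} = \frac{516}{103} \approx 5.0097$)
$G{\left(r \right)} = -24 - 1784 r^{2}$ ($G{\left(r \right)} = -24 + 8 \left(- 223 r^{2}\right) = -24 - 1784 r^{2}$)
$\frac{1}{G{\left(w \right)} + K{\left(-66 \right)}} = \frac{1}{\left(-24 - 1784 \left(\frac{516}{103}\right)^{2}\right) - 101} = \frac{1}{\left(-24 - \frac{475000704}{10609}\right) - 101} = \frac{1}{- \frac{475255320}{10609} - 101} = \frac{1}{- \frac{476326829}{10609}} = - \frac{10609}{476326829}$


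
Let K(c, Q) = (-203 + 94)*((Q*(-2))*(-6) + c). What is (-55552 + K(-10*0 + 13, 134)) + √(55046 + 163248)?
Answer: -232241 + √218294 ≈ -2.3177e+5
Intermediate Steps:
K(c, Q) = -1308*Q - 109*c (K(c, Q) = -109*(-2*Q*(-6) + c) = -109*(12*Q + c) = -109*(c + 12*Q) = -1308*Q - 109*c)
(-55552 + K(-10*0 + 13, 134)) + √(55046 + 163248) = (-55552 + (-1308*134 - 109*(-10*0 + 13))) + √(55046 + 163248) = (-55552 + (-175272 - 109*(0 + 13))) + √218294 = (-55552 + (-175272 - 109*13)) + √218294 = (-55552 + (-175272 - 1417)) + √218294 = (-55552 - 176689) + √218294 = -232241 + √218294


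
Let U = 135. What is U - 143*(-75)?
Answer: 10860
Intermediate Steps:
U - 143*(-75) = 135 - 143*(-75) = 135 + 10725 = 10860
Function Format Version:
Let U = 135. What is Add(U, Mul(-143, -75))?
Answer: 10860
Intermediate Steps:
Add(U, Mul(-143, -75)) = Add(135, Mul(-143, -75)) = Add(135, 10725) = 10860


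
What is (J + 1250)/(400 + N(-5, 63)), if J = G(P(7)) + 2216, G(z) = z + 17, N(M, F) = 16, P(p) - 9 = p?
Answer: 3499/416 ≈ 8.4111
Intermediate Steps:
P(p) = 9 + p
G(z) = 17 + z
J = 2249 (J = (17 + (9 + 7)) + 2216 = (17 + 16) + 2216 = 33 + 2216 = 2249)
(J + 1250)/(400 + N(-5, 63)) = (2249 + 1250)/(400 + 16) = 3499/416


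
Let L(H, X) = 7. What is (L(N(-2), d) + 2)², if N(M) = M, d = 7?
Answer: 81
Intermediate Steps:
(L(N(-2), d) + 2)² = (7 + 2)² = 9² = 81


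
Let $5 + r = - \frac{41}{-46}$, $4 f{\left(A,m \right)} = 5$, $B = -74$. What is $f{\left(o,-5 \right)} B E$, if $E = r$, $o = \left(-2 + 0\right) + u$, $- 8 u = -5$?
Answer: $\frac{34965}{92} \approx 380.05$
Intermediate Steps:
$u = \frac{5}{8}$ ($u = \left(- \frac{1}{8}\right) \left(-5\right) = \frac{5}{8} \approx 0.625$)
$o = - \frac{11}{8}$ ($o = \left(-2 + 0\right) + \frac{5}{8} = -2 + \frac{5}{8} = - \frac{11}{8} \approx -1.375$)
$f{\left(A,m \right)} = \frac{5}{4}$ ($f{\left(A,m \right)} = \frac{1}{4} \cdot 5 = \frac{5}{4}$)
$r = - \frac{189}{46}$ ($r = -5 - \frac{41}{-46} = -5 - - \frac{41}{46} = -5 + \frac{41}{46} = - \frac{189}{46} \approx -4.1087$)
$E = - \frac{189}{46} \approx -4.1087$
$f{\left(o,-5 \right)} B E = \frac{5}{4} \left(-74\right) \left(- \frac{189}{46}\right) = \left(- \frac{185}{2}\right) \left(- \frac{189}{46}\right) = \frac{34965}{92}$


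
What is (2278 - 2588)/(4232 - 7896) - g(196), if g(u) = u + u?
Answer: -717989/1832 ≈ -391.92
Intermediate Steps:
g(u) = 2*u
(2278 - 2588)/(4232 - 7896) - g(196) = (2278 - 2588)/(4232 - 7896) - 2*196 = -310/(-3664) - 1*392 = -310*(-1/3664) - 392 = 155/1832 - 392 = -717989/1832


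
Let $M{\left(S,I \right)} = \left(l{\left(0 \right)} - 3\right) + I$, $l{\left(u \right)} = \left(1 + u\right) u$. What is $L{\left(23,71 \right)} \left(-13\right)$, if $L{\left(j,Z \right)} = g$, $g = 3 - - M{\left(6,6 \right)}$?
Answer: $-78$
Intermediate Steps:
$l{\left(u \right)} = u \left(1 + u\right)$
$M{\left(S,I \right)} = -3 + I$ ($M{\left(S,I \right)} = \left(0 \left(1 + 0\right) - 3\right) + I = \left(0 \cdot 1 - 3\right) + I = \left(0 - 3\right) + I = -3 + I$)
$g = 6$ ($g = 3 - - (-3 + 6) = 3 - \left(-1\right) 3 = 3 - -3 = 3 + 3 = 6$)
$L{\left(j,Z \right)} = 6$
$L{\left(23,71 \right)} \left(-13\right) = 6 \left(-13\right) = -78$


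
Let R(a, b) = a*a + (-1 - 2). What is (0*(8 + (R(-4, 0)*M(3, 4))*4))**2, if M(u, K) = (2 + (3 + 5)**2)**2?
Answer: 0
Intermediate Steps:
R(a, b) = -3 + a**2 (R(a, b) = a**2 - 3 = -3 + a**2)
M(u, K) = 4356 (M(u, K) = (2 + 8**2)**2 = (2 + 64)**2 = 66**2 = 4356)
(0*(8 + (R(-4, 0)*M(3, 4))*4))**2 = (0*(8 + ((-3 + (-4)**2)*4356)*4))**2 = (0*(8 + ((-3 + 16)*4356)*4))**2 = (0*(8 + (13*4356)*4))**2 = (0*(8 + 56628*4))**2 = (0*(8 + 226512))**2 = (0*226520)**2 = 0**2 = 0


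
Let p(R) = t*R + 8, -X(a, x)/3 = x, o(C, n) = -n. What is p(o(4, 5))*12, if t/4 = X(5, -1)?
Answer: -624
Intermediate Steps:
X(a, x) = -3*x
t = 12 (t = 4*(-3*(-1)) = 4*3 = 12)
p(R) = 8 + 12*R (p(R) = 12*R + 8 = 8 + 12*R)
p(o(4, 5))*12 = (8 + 12*(-1*5))*12 = (8 + 12*(-5))*12 = (8 - 60)*12 = -52*12 = -624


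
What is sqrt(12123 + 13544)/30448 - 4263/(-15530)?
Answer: 4263/15530 + sqrt(25667)/30448 ≈ 0.27976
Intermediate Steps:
sqrt(12123 + 13544)/30448 - 4263/(-15530) = sqrt(25667)*(1/30448) - 4263*(-1/15530) = sqrt(25667)/30448 + 4263/15530 = 4263/15530 + sqrt(25667)/30448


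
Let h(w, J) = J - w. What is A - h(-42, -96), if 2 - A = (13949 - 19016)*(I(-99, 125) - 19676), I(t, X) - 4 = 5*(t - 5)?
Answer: -102312808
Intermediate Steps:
I(t, X) = -21 + 5*t (I(t, X) = 4 + 5*(t - 5) = 4 + 5*(-5 + t) = 4 + (-25 + 5*t) = -21 + 5*t)
A = -102312862 (A = 2 - (13949 - 19016)*((-21 + 5*(-99)) - 19676) = 2 - (-5067)*((-21 - 495) - 19676) = 2 - (-5067)*(-516 - 19676) = 2 - (-5067)*(-20192) = 2 - 1*102312864 = 2 - 102312864 = -102312862)
A - h(-42, -96) = -102312862 - (-96 - 1*(-42)) = -102312862 - (-96 + 42) = -102312862 - 1*(-54) = -102312862 + 54 = -102312808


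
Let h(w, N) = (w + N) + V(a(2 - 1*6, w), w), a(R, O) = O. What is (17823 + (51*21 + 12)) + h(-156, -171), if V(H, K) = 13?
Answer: 18592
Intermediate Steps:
h(w, N) = 13 + N + w (h(w, N) = (w + N) + 13 = (N + w) + 13 = 13 + N + w)
(17823 + (51*21 + 12)) + h(-156, -171) = (17823 + (51*21 + 12)) + (13 - 171 - 156) = (17823 + (1071 + 12)) - 314 = (17823 + 1083) - 314 = 18906 - 314 = 18592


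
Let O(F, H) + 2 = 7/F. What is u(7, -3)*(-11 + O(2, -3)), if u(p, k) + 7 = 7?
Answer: 0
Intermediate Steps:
u(p, k) = 0 (u(p, k) = -7 + 7 = 0)
O(F, H) = -2 + 7/F
u(7, -3)*(-11 + O(2, -3)) = 0*(-11 + (-2 + 7/2)) = 0*(-11 + 3/2) = 0*(-19/2) = 0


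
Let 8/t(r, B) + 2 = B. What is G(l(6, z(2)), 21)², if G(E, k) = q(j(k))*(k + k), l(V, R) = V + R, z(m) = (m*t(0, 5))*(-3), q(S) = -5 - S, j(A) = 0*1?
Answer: 44100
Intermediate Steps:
t(r, B) = 8/(-2 + B)
j(A) = 0
z(m) = -8*m (z(m) = (m*(8/(-2 + 5)))*(-3) = (m*(8/3))*(-3) = (8*m/3)*(-3) = -8*m)
l(V, R) = R + V
G(E, k) = -10*k (G(E, k) = (-5 - 1*0)*(k + k) = (-5 + 0)*(2*k) = -10*k)
G(l(6, z(2)), 21)² = (-10*21)² = (-210)² = 44100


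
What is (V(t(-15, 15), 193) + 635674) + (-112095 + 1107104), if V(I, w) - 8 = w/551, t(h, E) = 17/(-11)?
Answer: 898510934/551 ≈ 1.6307e+6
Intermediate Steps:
t(h, E) = -17/11 (t(h, E) = 17*(-1/11) = -17/11)
V(I, w) = 8 + w/551
(V(t(-15, 15), 193) + 635674) + (-112095 + 1107104) = ((8 + (1/551)*193) + 635674) + (-112095 + 1107104) = ((8 + 193/551) + 635674) + 995009 = (4601/551 + 635674) + 995009 = 350260975/551 + 995009 = 898510934/551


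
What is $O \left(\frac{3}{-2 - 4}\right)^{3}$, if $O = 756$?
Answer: $- \frac{189}{2} \approx -94.5$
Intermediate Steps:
$O \left(\frac{3}{-2 - 4}\right)^{3} = 756 \left(\frac{3}{-2 - 4}\right)^{3} = 756 \left(\frac{3}{-6}\right)^{3} = 756 \left(3 \left(- \frac{1}{6}\right)\right)^{3} = 756 \left(- \frac{1}{2}\right)^{3} = 756 \left(- \frac{1}{8}\right) = - \frac{189}{2}$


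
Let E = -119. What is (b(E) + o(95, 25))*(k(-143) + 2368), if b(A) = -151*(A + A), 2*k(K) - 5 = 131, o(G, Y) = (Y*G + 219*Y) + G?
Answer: 106898988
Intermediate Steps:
o(G, Y) = G + 219*Y + G*Y (o(G, Y) = (G*Y + 219*Y) + G = (219*Y + G*Y) + G = G + 219*Y + G*Y)
k(K) = 68 (k(K) = 5/2 + (½)*131 = 5/2 + 131/2 = 68)
b(A) = -302*A
(b(E) + o(95, 25))*(k(-143) + 2368) = (-302*(-119) + (95 + 219*25 + 95*25))*(68 + 2368) = (35938 + (95 + 5475 + 2375))*2436 = (35938 + 7945)*2436 = 43883*2436 = 106898988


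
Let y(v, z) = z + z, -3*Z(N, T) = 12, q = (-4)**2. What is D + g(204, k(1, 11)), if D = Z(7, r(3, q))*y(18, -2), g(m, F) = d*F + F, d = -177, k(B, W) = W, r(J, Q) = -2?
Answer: -1920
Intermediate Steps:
q = 16
Z(N, T) = -4 (Z(N, T) = -1/3*12 = -4)
y(v, z) = 2*z
g(m, F) = -176*F (g(m, F) = -177*F + F = -176*F)
D = 16 (D = -8*(-2) = -4*(-4) = 16)
D + g(204, k(1, 11)) = 16 - 176*11 = 16 - 1936 = -1920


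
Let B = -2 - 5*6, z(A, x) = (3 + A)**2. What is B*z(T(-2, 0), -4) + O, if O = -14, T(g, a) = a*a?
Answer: -302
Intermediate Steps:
T(g, a) = a**2
B = -32 (B = -2 - 30 = -32)
B*z(T(-2, 0), -4) + O = -32*(3 + 0**2)**2 - 14 = -32*(3 + 0)**2 - 14 = -32*3**2 - 14 = -32*9 - 14 = -288 - 14 = -302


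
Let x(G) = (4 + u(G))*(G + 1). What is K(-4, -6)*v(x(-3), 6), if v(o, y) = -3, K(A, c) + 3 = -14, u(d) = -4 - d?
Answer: 51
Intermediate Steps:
x(G) = -G*(1 + G) (x(G) = (4 + (-4 - G))*(G + 1) = (-G)*(1 + G) = -G*(1 + G))
K(A, c) = -17 (K(A, c) = -3 - 14 = -17)
K(-4, -6)*v(x(-3), 6) = -17*(-3) = 51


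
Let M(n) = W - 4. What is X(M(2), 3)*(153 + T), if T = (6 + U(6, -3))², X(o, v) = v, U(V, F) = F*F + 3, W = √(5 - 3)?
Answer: 1431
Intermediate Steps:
W = √2 ≈ 1.4142
U(V, F) = 3 + F² (U(V, F) = F² + 3 = 3 + F²)
M(n) = -4 + √2 (M(n) = √2 - 4 = -4 + √2)
T = 324 (T = (6 + (3 + (-3)²))² = (6 + (3 + 9))² = (6 + 12)² = 18² = 324)
X(M(2), 3)*(153 + T) = 3*(153 + 324) = 3*477 = 1431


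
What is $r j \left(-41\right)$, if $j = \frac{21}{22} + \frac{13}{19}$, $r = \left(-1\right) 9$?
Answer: $\frac{252765}{418} \approx 604.7$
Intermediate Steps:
$r = -9$
$j = \frac{685}{418}$ ($j = 21 \cdot \frac{1}{22} + 13 \cdot \frac{1}{19} = \frac{21}{22} + \frac{13}{19} = \frac{685}{418} \approx 1.6388$)
$r j \left(-41\right) = \left(-9\right) \frac{685}{418} \left(-41\right) = \left(- \frac{6165}{418}\right) \left(-41\right) = \frac{252765}{418}$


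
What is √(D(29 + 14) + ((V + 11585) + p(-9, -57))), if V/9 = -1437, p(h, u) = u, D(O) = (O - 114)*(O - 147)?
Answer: √5979 ≈ 77.324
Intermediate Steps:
D(O) = (-147 + O)*(-114 + O) (D(O) = (-114 + O)*(-147 + O) = (-147 + O)*(-114 + O))
V = -12933 (V = 9*(-1437) = -12933)
√(D(29 + 14) + ((V + 11585) + p(-9, -57))) = √((16758 + (29 + 14)² - 261*(29 + 14)) + ((-12933 + 11585) - 57)) = √((16758 + 43² - 261*43) + (-1348 - 57)) = √((16758 + 1849 - 11223) - 1405) = √(7384 - 1405) = √5979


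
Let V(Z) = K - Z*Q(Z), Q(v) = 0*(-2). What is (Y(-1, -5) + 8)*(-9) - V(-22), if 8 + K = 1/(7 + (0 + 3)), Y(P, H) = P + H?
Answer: -101/10 ≈ -10.100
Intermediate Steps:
Q(v) = 0
Y(P, H) = H + P
K = -79/10 (K = -8 + 1/(7 + (0 + 3)) = -8 + 1/(7 + 3) = -8 + 1/10 = -8 + ⅒ = -79/10 ≈ -7.9000)
V(Z) = -79/10 (V(Z) = -79/10 - Z*0 = -79/10 - 1*0 = -79/10 + 0 = -79/10)
(Y(-1, -5) + 8)*(-9) - V(-22) = ((-5 - 1) + 8)*(-9) - 1*(-79/10) = (-6 + 8)*(-9) + 79/10 = 2*(-9) + 79/10 = -18 + 79/10 = -101/10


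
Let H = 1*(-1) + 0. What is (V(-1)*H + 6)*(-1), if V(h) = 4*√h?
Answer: -6 + 4*I ≈ -6.0 + 4.0*I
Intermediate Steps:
H = -1 (H = -1 + 0 = -1)
(V(-1)*H + 6)*(-1) = ((4*√(-1))*(-1) + 6)*(-1) = ((4*I)*(-1) + 6)*(-1) = (-4*I + 6)*(-1) = (6 - 4*I)*(-1) = -6 + 4*I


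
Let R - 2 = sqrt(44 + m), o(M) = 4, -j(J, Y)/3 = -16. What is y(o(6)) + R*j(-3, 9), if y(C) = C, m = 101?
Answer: 100 + 48*sqrt(145) ≈ 678.00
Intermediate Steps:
j(J, Y) = 48 (j(J, Y) = -3*(-16) = 48)
R = 2 + sqrt(145) (R = 2 + sqrt(44 + 101) = 2 + sqrt(145) ≈ 14.042)
y(o(6)) + R*j(-3, 9) = 4 + (2 + sqrt(145))*48 = 4 + (96 + 48*sqrt(145)) = 100 + 48*sqrt(145)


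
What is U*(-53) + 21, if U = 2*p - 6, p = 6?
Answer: -297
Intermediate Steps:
U = 6 (U = 2*6 - 6 = 12 - 6 = 6)
U*(-53) + 21 = 6*(-53) + 21 = -318 + 21 = -297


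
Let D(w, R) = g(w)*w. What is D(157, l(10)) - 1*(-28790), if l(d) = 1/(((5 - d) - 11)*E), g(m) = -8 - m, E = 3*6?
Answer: 2885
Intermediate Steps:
E = 18
l(d) = 1/(18*(-6 - d)) (l(d) = 1/((5 - d) - 11*18) = (1/18)/(-6 - d) = 1/(18*(-6 - d)))
D(w, R) = w*(-8 - w) (D(w, R) = (-8 - w)*w = w*(-8 - w))
D(157, l(10)) - 1*(-28790) = -1*157*(8 + 157) - 1*(-28790) = -1*157*165 + 28790 = -25905 + 28790 = 2885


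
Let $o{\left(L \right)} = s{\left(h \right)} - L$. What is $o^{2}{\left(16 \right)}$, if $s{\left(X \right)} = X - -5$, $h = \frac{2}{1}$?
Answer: $81$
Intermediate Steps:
$h = 2$ ($h = 2 \cdot 1 = 2$)
$s{\left(X \right)} = 5 + X$ ($s{\left(X \right)} = X + 5 = 5 + X$)
$o{\left(L \right)} = 7 - L$ ($o{\left(L \right)} = \left(5 + 2\right) - L = 7 - L$)
$o^{2}{\left(16 \right)} = \left(7 - 16\right)^{2} = \left(-9\right)^{2} = 81$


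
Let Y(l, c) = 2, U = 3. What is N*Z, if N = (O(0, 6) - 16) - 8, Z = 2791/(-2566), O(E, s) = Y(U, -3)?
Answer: 30701/1283 ≈ 23.929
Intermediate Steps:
O(E, s) = 2
Z = -2791/2566 (Z = 2791*(-1/2566) = -2791/2566 ≈ -1.0877)
N = -22 (N = (2 - 16) - 8 = -14 - 8 = -22)
N*Z = -22*(-2791/2566) = 30701/1283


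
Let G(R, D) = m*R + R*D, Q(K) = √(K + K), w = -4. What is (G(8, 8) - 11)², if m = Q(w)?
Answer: 2297 + 1696*I*√2 ≈ 2297.0 + 2398.5*I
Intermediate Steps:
Q(K) = √2*√K (Q(K) = √(2*K) = √2*√K)
m = 2*I*√2 (m = √2*√(-4) = √2*(2*I) = 2*I*√2 ≈ 2.8284*I)
G(R, D) = D*R + 2*I*R*√2 (G(R, D) = (2*I*√2)*R + R*D = 2*I*R*√2 + D*R = D*R + 2*I*R*√2)
(G(8, 8) - 11)² = (8*(8 + 2*I*√2) - 11)² = ((64 + 16*I*√2) - 11)² = (53 + 16*I*√2)²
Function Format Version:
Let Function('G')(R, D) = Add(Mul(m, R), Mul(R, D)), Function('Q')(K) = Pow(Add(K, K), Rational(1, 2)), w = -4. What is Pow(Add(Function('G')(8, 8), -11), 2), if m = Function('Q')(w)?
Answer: Add(2297, Mul(1696, I, Pow(2, Rational(1, 2)))) ≈ Add(2297.0, Mul(2398.5, I))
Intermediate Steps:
Function('Q')(K) = Mul(Pow(2, Rational(1, 2)), Pow(K, Rational(1, 2))) (Function('Q')(K) = Pow(Mul(2, K), Rational(1, 2)) = Mul(Pow(2, Rational(1, 2)), Pow(K, Rational(1, 2))))
m = Mul(2, I, Pow(2, Rational(1, 2))) (m = Mul(Pow(2, Rational(1, 2)), Pow(-4, Rational(1, 2))) = Mul(Pow(2, Rational(1, 2)), Mul(2, I)) = Mul(2, I, Pow(2, Rational(1, 2))) ≈ Mul(2.8284, I))
Function('G')(R, D) = Add(Mul(D, R), Mul(2, I, R, Pow(2, Rational(1, 2)))) (Function('G')(R, D) = Add(Mul(Mul(2, I, Pow(2, Rational(1, 2))), R), Mul(R, D)) = Add(Mul(2, I, R, Pow(2, Rational(1, 2))), Mul(D, R)) = Add(Mul(D, R), Mul(2, I, R, Pow(2, Rational(1, 2)))))
Pow(Add(Function('G')(8, 8), -11), 2) = Pow(Add(Mul(8, Add(8, Mul(2, I, Pow(2, Rational(1, 2))))), -11), 2) = Pow(Add(Add(64, Mul(16, I, Pow(2, Rational(1, 2)))), -11), 2) = Pow(Add(53, Mul(16, I, Pow(2, Rational(1, 2)))), 2)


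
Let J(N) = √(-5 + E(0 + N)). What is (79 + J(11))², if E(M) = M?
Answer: (79 + √6)² ≈ 6634.0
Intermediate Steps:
J(N) = √(-5 + N) (J(N) = √(-5 + (0 + N)) = √(-5 + N))
(79 + J(11))² = (79 + √(-5 + 11))² = (79 + √6)²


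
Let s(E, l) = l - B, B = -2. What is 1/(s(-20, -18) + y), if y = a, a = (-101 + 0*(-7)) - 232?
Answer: -1/349 ≈ -0.0028653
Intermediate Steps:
s(E, l) = 2 + l (s(E, l) = l - 1*(-2) = l + 2 = 2 + l)
a = -333 (a = (-101 + 0) - 232 = -101 - 232 = -333)
y = -333
1/(s(-20, -18) + y) = 1/((2 - 18) - 333) = 1/(-16 - 333) = 1/(-349) = -1/349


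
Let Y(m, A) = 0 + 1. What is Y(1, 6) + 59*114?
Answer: 6727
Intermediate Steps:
Y(m, A) = 1
Y(1, 6) + 59*114 = 1 + 59*114 = 1 + 6726 = 6727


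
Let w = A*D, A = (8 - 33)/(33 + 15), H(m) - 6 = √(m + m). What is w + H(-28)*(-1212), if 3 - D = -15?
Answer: -58251/8 - 2424*I*√14 ≈ -7281.4 - 9069.8*I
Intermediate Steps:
H(m) = 6 + √2*√m (H(m) = 6 + √(m + m) = 6 + √(2*m) = 6 + √2*√m)
D = 18 (D = 3 - 1*(-15) = 3 + 15 = 18)
A = -25/48 ≈ -0.52083
w = -75/8 (w = -25/48*18 = -75/8 ≈ -9.3750)
w + H(-28)*(-1212) = -75/8 + (6 + √2*√(-28))*(-1212) = -75/8 + (6 + √2*(2*I*√7))*(-1212) = -75/8 + (6 + 2*I*√14)*(-1212) = -75/8 + (-7272 - 2424*I*√14) = -58251/8 - 2424*I*√14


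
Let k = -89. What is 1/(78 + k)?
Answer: -1/11 ≈ -0.090909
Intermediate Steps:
1/(78 + k) = 1/(78 - 89) = 1/(-11) = -1/11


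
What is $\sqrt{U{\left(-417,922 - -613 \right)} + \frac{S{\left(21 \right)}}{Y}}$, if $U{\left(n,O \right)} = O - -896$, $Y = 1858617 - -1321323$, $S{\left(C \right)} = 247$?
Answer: $\frac{\sqrt{6145579381149195}}{1589970} \approx 49.305$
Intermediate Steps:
$Y = 3179940$ ($Y = 1858617 + 1321323 = 3179940$)
$U{\left(n,O \right)} = 896 + O$ ($U{\left(n,O \right)} = O + 896 = 896 + O$)
$\sqrt{U{\left(-417,922 - -613 \right)} + \frac{S{\left(21 \right)}}{Y}} = \sqrt{\left(896 + \left(922 - -613\right)\right) + \frac{247}{3179940}} = \sqrt{\left(896 + \left(922 + 613\right)\right) + 247 \cdot \frac{1}{3179940}} = \sqrt{\left(896 + 1535\right) + \frac{247}{3179940}} = \sqrt{2431 + \frac{247}{3179940}} = \sqrt{\frac{7730434387}{3179940}} = \frac{\sqrt{6145579381149195}}{1589970}$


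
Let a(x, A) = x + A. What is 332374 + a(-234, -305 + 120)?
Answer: 331955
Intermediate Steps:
a(x, A) = A + x
332374 + a(-234, -305 + 120) = 332374 + ((-305 + 120) - 234) = 332374 + (-185 - 234) = 332374 - 419 = 331955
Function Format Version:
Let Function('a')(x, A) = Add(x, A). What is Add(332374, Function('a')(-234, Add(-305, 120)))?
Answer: 331955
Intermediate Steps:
Function('a')(x, A) = Add(A, x)
Add(332374, Function('a')(-234, Add(-305, 120))) = Add(332374, Add(Add(-305, 120), -234)) = Add(332374, Add(-185, -234)) = Add(332374, -419) = 331955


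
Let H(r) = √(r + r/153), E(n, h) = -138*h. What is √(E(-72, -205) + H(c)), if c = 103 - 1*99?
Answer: √(73582290 + 102*√2618)/51 ≈ 168.20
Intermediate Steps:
c = 4 (c = 103 - 99 = 4)
H(r) = √2618*√r/51 (H(r) = √(r + r*(1/153)) = √(r + r/153) = √(154*r/153) = √2618*√r/51)
√(E(-72, -205) + H(c)) = √(-138*(-205) + √2618*√4/51) = √(28290 + (1/51)*√2618*2) = √(28290 + 2*√2618/51)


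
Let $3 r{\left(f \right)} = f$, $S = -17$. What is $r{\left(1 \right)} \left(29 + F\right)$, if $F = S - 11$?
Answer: $\frac{1}{3} \approx 0.33333$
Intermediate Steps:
$r{\left(f \right)} = \frac{f}{3}$
$F = -28$ ($F = -17 - 11 = -28$)
$r{\left(1 \right)} \left(29 + F\right) = \frac{1}{3} \cdot 1 \left(29 - 28\right) = \frac{1}{3} \cdot 1 = \frac{1}{3}$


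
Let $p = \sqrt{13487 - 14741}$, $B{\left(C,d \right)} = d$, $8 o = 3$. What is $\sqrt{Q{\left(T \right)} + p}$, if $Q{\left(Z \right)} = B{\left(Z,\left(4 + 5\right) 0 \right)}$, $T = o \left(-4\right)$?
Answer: $\sqrt[4]{1254} \sqrt{i} \approx 4.2078 + 4.2078 i$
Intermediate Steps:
$o = \frac{3}{8}$ ($o = \frac{1}{8} \cdot 3 = \frac{3}{8} \approx 0.375$)
$p = i \sqrt{1254}$ ($p = \sqrt{-1254} = i \sqrt{1254} \approx 35.412 i$)
$T = - \frac{3}{2}$ ($T = \frac{3}{8} \left(-4\right) = - \frac{3}{2} \approx -1.5$)
$Q{\left(Z \right)} = 0$ ($Q{\left(Z \right)} = \left(4 + 5\right) 0 = 9 \cdot 0 = 0$)
$\sqrt{Q{\left(T \right)} + p} = \sqrt{0 + i \sqrt{1254}} = \sqrt{i \sqrt{1254}} = \sqrt[4]{1254} \sqrt{i}$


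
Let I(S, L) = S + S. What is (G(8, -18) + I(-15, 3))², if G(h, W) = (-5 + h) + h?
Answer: 361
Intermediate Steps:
G(h, W) = -5 + 2*h
I(S, L) = 2*S
(G(8, -18) + I(-15, 3))² = ((-5 + 2*8) + 2*(-15))² = ((-5 + 16) - 30)² = (11 - 30)² = (-19)² = 361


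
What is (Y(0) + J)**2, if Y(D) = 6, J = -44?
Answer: 1444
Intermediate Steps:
(Y(0) + J)**2 = (6 - 44)**2 = (-38)**2 = 1444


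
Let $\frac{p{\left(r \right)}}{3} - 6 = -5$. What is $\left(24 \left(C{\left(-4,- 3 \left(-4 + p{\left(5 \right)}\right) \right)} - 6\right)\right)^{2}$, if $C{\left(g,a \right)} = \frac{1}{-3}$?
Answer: $23104$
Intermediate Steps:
$p{\left(r \right)} = 3$ ($p{\left(r \right)} = 18 + 3 \left(-5\right) = 18 - 15 = 3$)
$C{\left(g,a \right)} = - \frac{1}{3}$
$\left(24 \left(C{\left(-4,- 3 \left(-4 + p{\left(5 \right)}\right) \right)} - 6\right)\right)^{2} = \left(24 \left(- \frac{1}{3} - 6\right)\right)^{2} = \left(24 \left(- \frac{19}{3}\right)\right)^{2} = \left(-152\right)^{2} = 23104$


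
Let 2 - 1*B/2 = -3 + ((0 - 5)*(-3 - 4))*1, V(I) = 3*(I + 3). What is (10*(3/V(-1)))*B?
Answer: -300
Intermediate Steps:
V(I) = 9 + 3*I (V(I) = 3*(3 + I) = 9 + 3*I)
B = -60 (B = 4 - 2*(-3 + ((0 - 5)*(-3 - 4))*1) = 4 - 2*(-3 - 5*(-7)*1) = 4 - 2*(-3 + 35*1) = 4 - 2*(-3 + 35) = 4 - 2*32 = 4 - 64 = -60)
(10*(3/V(-1)))*B = (10*(3/(9 + 3*(-1))))*(-60) = (10*(3/(9 - 3)))*(-60) = (10*(3/6))*(-60) = (10*(3*(⅙)))*(-60) = (10*(½))*(-60) = 5*(-60) = -300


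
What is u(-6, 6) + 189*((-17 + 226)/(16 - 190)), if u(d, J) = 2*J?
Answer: -12471/58 ≈ -215.02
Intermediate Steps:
u(-6, 6) + 189*((-17 + 226)/(16 - 190)) = 2*6 + 189*((-17 + 226)/(16 - 190)) = 12 + 189*(209/(-174)) = 12 + 189*(209*(-1/174)) = 12 + 189*(-209/174) = 12 - 13167/58 = -12471/58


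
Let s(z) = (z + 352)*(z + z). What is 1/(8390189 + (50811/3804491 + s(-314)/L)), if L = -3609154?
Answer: 6865496955307/57602817171037831582 ≈ 1.1919e-7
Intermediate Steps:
s(z) = 2*z*(352 + z) (s(z) = (352 + z)*(2*z) = 2*z*(352 + z))
1/(8390189 + (50811/3804491 + s(-314)/L)) = 1/(8390189 + (50811/3804491 + (2*(-314)*(352 - 314))/(-3609154))) = 1/(8390189 + (50811*(1/3804491) + (2*(-314)*38)*(-1/3609154))) = 1/(8390189 + (50811/3804491 - 23864*(-1/3609154))) = 1/(8390189 + (50811/3804491 + 11932/1804577)) = 1/(8390189 + 137087548559/6865496955307) = 1/(57602817171037831582/6865496955307) = 6865496955307/57602817171037831582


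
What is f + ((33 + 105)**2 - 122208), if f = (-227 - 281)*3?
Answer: -104688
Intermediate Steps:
f = -1524 (f = -508*3 = -1524)
f + ((33 + 105)**2 - 122208) = -1524 + ((33 + 105)**2 - 122208) = -1524 + (138**2 - 122208) = -1524 + (19044 - 122208) = -1524 - 103164 = -104688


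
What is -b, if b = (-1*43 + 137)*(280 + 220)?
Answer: -47000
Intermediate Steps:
b = 47000 (b = (-43 + 137)*500 = 94*500 = 47000)
-b = -1*47000 = -47000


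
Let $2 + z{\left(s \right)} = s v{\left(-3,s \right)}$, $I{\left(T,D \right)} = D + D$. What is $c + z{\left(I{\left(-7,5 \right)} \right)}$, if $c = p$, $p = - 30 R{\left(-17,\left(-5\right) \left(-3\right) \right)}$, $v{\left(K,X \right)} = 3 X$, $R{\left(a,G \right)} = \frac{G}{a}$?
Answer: $\frac{5516}{17} \approx 324.47$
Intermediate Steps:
$I{\left(T,D \right)} = 2 D$
$z{\left(s \right)} = -2 + 3 s^{2}$ ($z{\left(s \right)} = -2 + s 3 s = -2 + 3 s^{2}$)
$p = \frac{450}{17}$ ($p = - 30 \frac{\left(-5\right) \left(-3\right)}{-17} = - 30 \cdot 15 \left(- \frac{1}{17}\right) = \left(-30\right) \left(- \frac{15}{17}\right) = \frac{450}{17} \approx 26.471$)
$c = \frac{450}{17} \approx 26.471$
$c + z{\left(I{\left(-7,5 \right)} \right)} = \frac{450}{17} - \left(2 - 3 \left(2 \cdot 5\right)^{2}\right) = \frac{450}{17} - \left(2 - 3 \cdot 10^{2}\right) = \frac{450}{17} + \left(-2 + 3 \cdot 100\right) = \frac{450}{17} + \left(-2 + 300\right) = \frac{450}{17} + 298 = \frac{5516}{17}$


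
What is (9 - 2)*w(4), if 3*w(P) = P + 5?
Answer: 21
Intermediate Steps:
w(P) = 5/3 + P/3 (w(P) = (P + 5)/3 = (5 + P)/3 = 5/3 + P/3)
(9 - 2)*w(4) = (9 - 2)*(5/3 + (⅓)*4) = 7*(5/3 + 4/3) = 7*3 = 21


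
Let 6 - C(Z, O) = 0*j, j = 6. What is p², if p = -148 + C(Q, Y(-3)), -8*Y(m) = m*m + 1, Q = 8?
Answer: 20164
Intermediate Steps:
Y(m) = -⅛ - m²/8 (Y(m) = -(m*m + 1)/8 = -(m² + 1)/8 = -(1 + m²)/8 = -⅛ - m²/8)
C(Z, O) = 6 (C(Z, O) = 6 - 0*6 = 6 - 1*0 = 6 + 0 = 6)
p = -142 (p = -148 + 6 = -142)
p² = (-142)² = 20164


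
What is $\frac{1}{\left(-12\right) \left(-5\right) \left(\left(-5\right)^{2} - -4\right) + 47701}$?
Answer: $\frac{1}{49441} \approx 2.0226 \cdot 10^{-5}$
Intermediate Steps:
$\frac{1}{\left(-12\right) \left(-5\right) \left(\left(-5\right)^{2} - -4\right) + 47701} = \frac{1}{60 \left(25 + 4\right) + 47701} = \frac{1}{60 \cdot 29 + 47701} = \frac{1}{1740 + 47701} = \frac{1}{49441}$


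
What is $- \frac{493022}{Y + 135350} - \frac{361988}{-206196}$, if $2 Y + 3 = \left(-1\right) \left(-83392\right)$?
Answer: $- \frac{18785589923}{18252933861} \approx -1.0292$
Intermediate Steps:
$Y = \frac{83389}{2}$ ($Y = - \frac{3}{2} + \frac{\left(-1\right) \left(-83392\right)}{2} = - \frac{3}{2} + \frac{1}{2} \cdot 83392 = - \frac{3}{2} + 41696 = \frac{83389}{2} \approx 41695.0$)
$- \frac{493022}{Y + 135350} - \frac{361988}{-206196} = - \frac{493022}{\frac{83389}{2} + 135350} - \frac{361988}{-206196} = - \frac{493022}{\frac{354089}{2}} - - \frac{90497}{51549} = \left(-493022\right) \frac{2}{354089} + \frac{90497}{51549} = - \frac{986044}{354089} + \frac{90497}{51549} = - \frac{18785589923}{18252933861}$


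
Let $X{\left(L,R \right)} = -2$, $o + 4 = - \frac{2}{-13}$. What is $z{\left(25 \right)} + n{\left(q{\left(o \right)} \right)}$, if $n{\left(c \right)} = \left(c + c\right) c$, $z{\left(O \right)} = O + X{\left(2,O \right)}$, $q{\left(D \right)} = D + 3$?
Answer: $\frac{4129}{169} \approx 24.432$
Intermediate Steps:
$o = - \frac{50}{13}$ ($o = -4 - \frac{2}{-13} = -4 - - \frac{2}{13} = -4 + \frac{2}{13} = - \frac{50}{13} \approx -3.8462$)
$q{\left(D \right)} = 3 + D$
$z{\left(O \right)} = -2 + O$ ($z{\left(O \right)} = O - 2 = -2 + O$)
$n{\left(c \right)} = 2 c^{2}$ ($n{\left(c \right)} = 2 c c = 2 c^{2}$)
$z{\left(25 \right)} + n{\left(q{\left(o \right)} \right)} = \left(-2 + 25\right) + 2 \left(3 - \frac{50}{13}\right)^{2} = 23 + 2 \left(- \frac{11}{13}\right)^{2} = 23 + 2 \cdot \frac{121}{169} = 23 + \frac{242}{169} = \frac{4129}{169}$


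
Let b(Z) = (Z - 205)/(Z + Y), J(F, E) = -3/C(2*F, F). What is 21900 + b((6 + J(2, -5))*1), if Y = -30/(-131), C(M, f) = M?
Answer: 62770231/2871 ≈ 21864.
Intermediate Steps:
Y = 30/131 (Y = -30*(-1/131) = 30/131 ≈ 0.22901)
J(F, E) = -3/(2*F) (J(F, E) = -3*1/(2*F) = -3/(2*F))
b(Z) = (-205 + Z)/(30/131 + Z) (b(Z) = (Z - 205)/(Z + 30/131) = (-205 + Z)/(30/131 + Z))
21900 + b((6 + J(2, -5))*1) = 21900 + 131*(-205 + (6 - 3/2/2)*1)/(30 + 131*((6 - 3/2/2)*1)) = 21900 + 131*(-205 + (6 - 3/2*½)*1)/(30 + 131*((6 - 3/2*½)*1)) = 21900 + 131*(-205 + (6 - ¾)*1)/(30 + 131*((6 - ¾)*1)) = 21900 + 131*(-205 + (21/4)*1)/(30 + 131*((21/4)*1)) = 21900 + 131*(-205 + 21/4)/(30 + 131*(21/4)) = 21900 + 131*(-799/4)/(30 + 2751/4) = 21900 + 131*(-799/4)/(2871/4) = 21900 + 131*(4/2871)*(-799/4) = 21900 - 104669/2871 = 62770231/2871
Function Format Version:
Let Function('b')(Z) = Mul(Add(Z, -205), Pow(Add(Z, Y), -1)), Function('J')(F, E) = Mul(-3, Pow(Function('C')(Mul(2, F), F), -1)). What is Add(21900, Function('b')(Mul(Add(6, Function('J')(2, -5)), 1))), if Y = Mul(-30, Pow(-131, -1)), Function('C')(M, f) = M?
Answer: Rational(62770231, 2871) ≈ 21864.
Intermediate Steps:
Y = Rational(30, 131) (Y = Mul(-30, Rational(-1, 131)) = Rational(30, 131) ≈ 0.22901)
Function('J')(F, E) = Mul(Rational(-3, 2), Pow(F, -1)) (Function('J')(F, E) = Mul(-3, Pow(Mul(2, F), -1)) = Mul(-3, Mul(Rational(1, 2), Pow(F, -1))) = Mul(Rational(-3, 2), Pow(F, -1)))
Function('b')(Z) = Mul(Pow(Add(Rational(30, 131), Z), -1), Add(-205, Z)) (Function('b')(Z) = Mul(Add(Z, -205), Pow(Add(Z, Rational(30, 131)), -1)) = Mul(Add(-205, Z), Pow(Add(Rational(30, 131), Z), -1)) = Mul(Pow(Add(Rational(30, 131), Z), -1), Add(-205, Z)))
Add(21900, Function('b')(Mul(Add(6, Function('J')(2, -5)), 1))) = Add(21900, Mul(131, Pow(Add(30, Mul(131, Mul(Add(6, Mul(Rational(-3, 2), Pow(2, -1))), 1))), -1), Add(-205, Mul(Add(6, Mul(Rational(-3, 2), Pow(2, -1))), 1)))) = Add(21900, Mul(131, Pow(Add(30, Mul(131, Mul(Add(6, Mul(Rational(-3, 2), Rational(1, 2))), 1))), -1), Add(-205, Mul(Add(6, Mul(Rational(-3, 2), Rational(1, 2))), 1)))) = Add(21900, Mul(131, Pow(Add(30, Mul(131, Mul(Add(6, Rational(-3, 4)), 1))), -1), Add(-205, Mul(Add(6, Rational(-3, 4)), 1)))) = Add(21900, Mul(131, Pow(Add(30, Mul(131, Mul(Rational(21, 4), 1))), -1), Add(-205, Mul(Rational(21, 4), 1)))) = Add(21900, Mul(131, Pow(Add(30, Mul(131, Rational(21, 4))), -1), Add(-205, Rational(21, 4)))) = Add(21900, Mul(131, Pow(Add(30, Rational(2751, 4)), -1), Rational(-799, 4))) = Add(21900, Mul(131, Pow(Rational(2871, 4), -1), Rational(-799, 4))) = Add(21900, Mul(131, Rational(4, 2871), Rational(-799, 4))) = Add(21900, Rational(-104669, 2871)) = Rational(62770231, 2871)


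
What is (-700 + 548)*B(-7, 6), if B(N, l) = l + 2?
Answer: -1216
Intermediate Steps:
B(N, l) = 2 + l
(-700 + 548)*B(-7, 6) = (-700 + 548)*(2 + 6) = -152*8 = -1216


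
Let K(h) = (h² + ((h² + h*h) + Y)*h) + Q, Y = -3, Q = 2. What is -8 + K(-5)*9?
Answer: -1880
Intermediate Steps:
K(h) = 2 + h² + h*(-3 + 2*h²) (K(h) = (h² + ((h² + h*h) - 3)*h) + 2 = (h² + ((h² + h²) - 3)*h) + 2 = (h² + (2*h² - 3)*h) + 2 = (h² + (-3 + 2*h²)*h) + 2 = (h² + h*(-3 + 2*h²)) + 2 = 2 + h² + h*(-3 + 2*h²))
-8 + K(-5)*9 = -8 + (2 + (-5)² - 3*(-5) + 2*(-5)³)*9 = -8 + (2 + 25 + 15 + 2*(-125))*9 = -8 + (2 + 25 + 15 - 250)*9 = -8 - 208*9 = -8 - 1872 = -1880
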